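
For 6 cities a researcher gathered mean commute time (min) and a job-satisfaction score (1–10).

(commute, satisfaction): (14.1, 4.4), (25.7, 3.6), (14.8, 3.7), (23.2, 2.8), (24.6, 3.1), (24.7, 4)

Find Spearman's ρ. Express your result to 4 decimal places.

-0.3143

Rank commute: 1, 6, 2, 3, 4, 5
Rank satisfaction: 6, 3, 4, 1, 2, 5
d = rank(commute) − rank(satisfaction): -5, 3, -2, 2, 2, 0; Σd² = 46
ρ = 1 − 6Σd² / [n(n²−1)] = 1 − 6×46 / (6×35) = 1 − 276/210 ≈ -0.3143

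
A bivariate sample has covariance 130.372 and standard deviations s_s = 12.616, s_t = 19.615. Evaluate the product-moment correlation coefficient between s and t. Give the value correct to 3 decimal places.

r = Cov(s,t) / (s_s · s_t) = 130.372 / (12.616 × 19.615)
  = 130.372 / 247.4628 ≈ 0.527

0.527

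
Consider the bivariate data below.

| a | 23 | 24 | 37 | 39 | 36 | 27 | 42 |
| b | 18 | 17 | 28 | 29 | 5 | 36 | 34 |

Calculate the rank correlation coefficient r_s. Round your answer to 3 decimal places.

0.429

Rank a: 1, 2, 5, 6, 4, 3, 7
Rank b: 3, 2, 4, 5, 1, 7, 6
d = rank(a) − rank(b): -2, 0, 1, 1, 3, -4, 1; Σd² = 32
ρ = 1 − 6Σd² / [n(n²−1)] = 1 − 6×32 / (7×48) = 1 − 192/336 ≈ 0.429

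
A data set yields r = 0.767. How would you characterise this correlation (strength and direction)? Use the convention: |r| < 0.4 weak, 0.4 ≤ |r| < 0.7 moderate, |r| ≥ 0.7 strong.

r = 0.767 > 0 so the relationship is positive.
|r| = 0.767, which falls in the strong range.

strong positive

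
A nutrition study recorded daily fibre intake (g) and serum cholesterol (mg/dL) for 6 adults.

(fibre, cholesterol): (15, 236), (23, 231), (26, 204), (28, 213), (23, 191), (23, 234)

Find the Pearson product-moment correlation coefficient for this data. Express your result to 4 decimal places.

n = 6, Σx = 138, Σy = 1309, Σx² = 3272, Σy² = 287279, Σxy = 29896
nΣxy − ΣxΣy = 179376 − 180642 = -1266
nΣx² − (Σx)² = 19632 − 19044 = 588; nΣy² − (Σy)² = 1723674 − 1713481 = 10193
r = -1266 / √(588 × 10193) = -1266 / 2448.1593 ≈ -0.5171

-0.5171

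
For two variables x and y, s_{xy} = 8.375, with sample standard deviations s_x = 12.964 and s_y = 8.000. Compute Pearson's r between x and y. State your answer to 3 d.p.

0.081

r = Cov(x,y) / (s_x · s_y) = 8.375 / (12.964 × 8.000)
  = 8.375 / 103.7120 ≈ 0.081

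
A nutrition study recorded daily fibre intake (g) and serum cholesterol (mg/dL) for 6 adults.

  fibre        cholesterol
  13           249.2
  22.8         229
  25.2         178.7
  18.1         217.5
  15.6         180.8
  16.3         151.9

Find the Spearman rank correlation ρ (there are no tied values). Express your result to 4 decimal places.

Rank fibre: 1, 5, 6, 4, 2, 3
Rank cholesterol: 6, 5, 2, 4, 3, 1
d = rank(fibre) − rank(cholesterol): -5, 0, 4, 0, -1, 2; Σd² = 46
ρ = 1 − 6Σd² / [n(n²−1)] = 1 − 6×46 / (6×35) = 1 − 276/210 ≈ -0.3143

-0.3143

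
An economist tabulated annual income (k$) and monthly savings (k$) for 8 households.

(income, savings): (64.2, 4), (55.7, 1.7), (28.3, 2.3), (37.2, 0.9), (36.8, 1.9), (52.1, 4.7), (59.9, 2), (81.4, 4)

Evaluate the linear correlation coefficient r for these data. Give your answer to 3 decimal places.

0.567

n = 8, Σx = 415.6, Σy = 21.5, Σx² = 23691.48, Σy² = 70.69, Σxy = 1210.25
nΣxy − ΣxΣy = 9682 − 8935.4 = 746.6
nΣx² − (Σx)² = 189531.84 − 172723.36 = 16808.48; nΣy² − (Σy)² = 565.52 − 462.25 = 103.27
r = 746.6 / √(16808.48 × 103.27) = 746.6 / 1317.5021 ≈ 0.567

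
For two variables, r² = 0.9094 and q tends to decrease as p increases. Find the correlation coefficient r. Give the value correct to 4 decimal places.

-0.9536

|r| = √0.9094 = 0.9536
The association is negative, so r = −0.9536.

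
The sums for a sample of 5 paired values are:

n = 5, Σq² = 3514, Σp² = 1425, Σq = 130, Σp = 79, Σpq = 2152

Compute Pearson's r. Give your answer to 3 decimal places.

0.637

r = (nΣpq − ΣpΣq) / √[(nΣp² − (Σp)²)(nΣq² − (Σq)²)]
Numerator: 5×2152 − 79×130 = 490
Denominator: √[(7125 − 6241)(17570 − 16900)] = √[884 × 670] = 769.5973
r = 490 / 769.5973 ≈ 0.637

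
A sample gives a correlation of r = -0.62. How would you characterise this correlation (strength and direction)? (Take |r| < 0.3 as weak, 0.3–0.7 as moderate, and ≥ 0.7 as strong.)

moderate negative

r = -0.62 < 0 so the relationship is negative.
|r| = 0.62, which falls in the moderate range.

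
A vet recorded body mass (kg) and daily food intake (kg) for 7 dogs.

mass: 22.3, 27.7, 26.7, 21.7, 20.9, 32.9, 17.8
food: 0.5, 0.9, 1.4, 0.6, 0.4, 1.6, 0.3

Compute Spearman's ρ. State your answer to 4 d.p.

Rank mass: 4, 6, 5, 3, 2, 7, 1
Rank food: 3, 5, 6, 4, 2, 7, 1
d = rank(mass) − rank(food): 1, 1, -1, -1, 0, 0, 0; Σd² = 4
ρ = 1 − 6Σd² / [n(n²−1)] = 1 − 6×4 / (7×48) = 1 − 24/336 ≈ 0.9286

0.9286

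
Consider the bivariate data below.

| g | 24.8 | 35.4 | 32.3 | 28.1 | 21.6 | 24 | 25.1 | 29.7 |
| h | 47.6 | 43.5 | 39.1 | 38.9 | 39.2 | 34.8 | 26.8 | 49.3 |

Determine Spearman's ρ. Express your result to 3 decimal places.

Rank g: 3, 8, 7, 5, 1, 2, 4, 6
Rank h: 7, 6, 4, 3, 5, 2, 1, 8
d = rank(g) − rank(h): -4, 2, 3, 2, -4, 0, 3, -2; Σd² = 62
ρ = 1 − 6Σd² / [n(n²−1)] = 1 − 6×62 / (8×63) = 1 − 372/504 ≈ 0.262

0.262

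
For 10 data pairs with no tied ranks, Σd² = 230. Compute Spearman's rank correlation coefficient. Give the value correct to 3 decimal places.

-0.394

ρ = 1 − 6Σd² / [n(n²−1)] = 1 − 6×230 / (10×99)
  = 1 − 1380/990 = 1 − 1.3939 ≈ -0.394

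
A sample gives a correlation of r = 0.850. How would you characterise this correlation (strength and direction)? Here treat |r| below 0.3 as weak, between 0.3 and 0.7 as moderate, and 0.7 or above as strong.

r = 0.850 > 0 so the relationship is positive.
|r| = 0.850, which falls in the strong range.

strong positive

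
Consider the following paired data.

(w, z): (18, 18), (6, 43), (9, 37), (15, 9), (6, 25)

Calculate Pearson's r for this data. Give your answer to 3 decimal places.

n = 5, Σw = 54, Σz = 132, Σw² = 702, Σz² = 4248, Σwz = 1200
nΣwz − ΣwΣz = 6000 − 7128 = -1128
nΣw² − (Σw)² = 3510 − 2916 = 594; nΣz² − (Σz)² = 21240 − 17424 = 3816
r = -1128 / √(594 × 3816) = -1128 / 1505.5577 ≈ -0.749

-0.749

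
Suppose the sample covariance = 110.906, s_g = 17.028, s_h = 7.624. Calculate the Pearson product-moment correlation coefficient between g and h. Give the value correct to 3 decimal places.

0.854

r = Cov(g,h) / (s_g · s_h) = 110.906 / (17.028 × 7.624)
  = 110.906 / 129.8215 ≈ 0.854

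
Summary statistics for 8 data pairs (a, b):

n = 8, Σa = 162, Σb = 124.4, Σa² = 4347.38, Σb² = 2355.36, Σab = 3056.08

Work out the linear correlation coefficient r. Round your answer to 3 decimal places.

r = (nΣab − ΣaΣb) / √[(nΣa² − (Σa)²)(nΣb² − (Σb)²)]
Numerator: 8×3056.08 − 162×124.4 = 4295.84
Denominator: √[(34779.04 − 26244)(18842.88 − 15475.36)] = √[8535.04 × 3367.52] = 5361.1489
r = 4295.84 / 5361.1489 ≈ 0.801

0.801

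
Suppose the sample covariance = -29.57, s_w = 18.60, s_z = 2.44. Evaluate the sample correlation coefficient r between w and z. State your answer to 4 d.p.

r = Cov(w,z) / (s_w · s_z) = -29.57 / (18.60 × 2.44)
  = -29.57 / 45.3840 ≈ -0.6516

-0.6516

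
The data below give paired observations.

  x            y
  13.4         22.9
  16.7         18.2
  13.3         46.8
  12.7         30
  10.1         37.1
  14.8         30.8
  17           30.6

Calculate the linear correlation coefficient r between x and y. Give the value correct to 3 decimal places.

n = 7, Σx = 98, Σy = 216.4, Σx² = 1406.68, Σy² = 7207.3, Σxy = 2964.99
nΣxy − ΣxΣy = 20754.93 − 21207.2 = -452.27
nΣx² − (Σx)² = 9846.76 − 9604 = 242.76; nΣy² − (Σy)² = 50451.1 − 46828.96 = 3622.14
r = -452.27 / √(242.76 × 3622.14) = -452.27 / 937.7157 ≈ -0.482

-0.482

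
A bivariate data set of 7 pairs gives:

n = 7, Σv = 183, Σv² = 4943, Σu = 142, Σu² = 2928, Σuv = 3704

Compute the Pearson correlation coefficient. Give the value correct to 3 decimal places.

r = (nΣuv − ΣuΣv) / √[(nΣu² − (Σu)²)(nΣv² − (Σv)²)]
Numerator: 7×3704 − 142×183 = -58
Denominator: √[(20496 − 20164)(34601 − 33489)] = √[332 × 1112] = 607.6051
r = -58 / 607.6051 ≈ -0.095

-0.095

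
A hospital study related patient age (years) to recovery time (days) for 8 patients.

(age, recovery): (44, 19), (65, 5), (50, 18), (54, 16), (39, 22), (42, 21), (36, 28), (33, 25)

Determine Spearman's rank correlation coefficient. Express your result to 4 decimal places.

Rank age: 5, 8, 6, 7, 3, 4, 2, 1
Rank recovery: 4, 1, 3, 2, 6, 5, 8, 7
d = rank(age) − rank(recovery): 1, 7, 3, 5, -3, -1, -6, -6; Σd² = 166
ρ = 1 − 6Σd² / [n(n²−1)] = 1 − 6×166 / (8×63) = 1 − 996/504 ≈ -0.9762

-0.9762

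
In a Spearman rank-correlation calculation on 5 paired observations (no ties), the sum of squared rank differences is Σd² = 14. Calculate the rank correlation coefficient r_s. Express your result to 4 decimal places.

0.3000

ρ = 1 − 6Σd² / [n(n²−1)] = 1 − 6×14 / (5×24)
  = 1 − 84/120 = 1 − 0.70000 ≈ 0.3000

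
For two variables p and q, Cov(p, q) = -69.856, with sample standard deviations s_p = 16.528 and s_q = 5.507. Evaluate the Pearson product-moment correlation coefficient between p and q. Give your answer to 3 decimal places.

r = Cov(p,q) / (s_p · s_q) = -69.856 / (16.528 × 5.507)
  = -69.856 / 91.0197 ≈ -0.767

-0.767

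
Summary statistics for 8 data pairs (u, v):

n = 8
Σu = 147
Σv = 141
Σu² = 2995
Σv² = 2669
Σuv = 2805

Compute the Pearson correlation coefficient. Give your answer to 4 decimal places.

0.9211

r = (nΣuv − ΣuΣv) / √[(nΣu² − (Σu)²)(nΣv² − (Σv)²)]
Numerator: 8×2805 − 147×141 = 1713
Denominator: √[(23960 − 21609)(21352 − 19881)] = √[2351 × 1471] = 1859.6562
r = 1713 / 1859.6562 ≈ 0.9211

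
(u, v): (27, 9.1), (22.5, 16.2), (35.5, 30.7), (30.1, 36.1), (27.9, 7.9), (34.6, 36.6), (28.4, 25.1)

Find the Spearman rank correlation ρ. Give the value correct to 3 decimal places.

Rank u: 2, 1, 7, 5, 3, 6, 4
Rank v: 2, 3, 5, 6, 1, 7, 4
d = rank(u) − rank(v): 0, -2, 2, -1, 2, -1, 0; Σd² = 14
ρ = 1 − 6Σd² / [n(n²−1)] = 1 − 6×14 / (7×48) = 1 − 84/336 ≈ 0.750

0.750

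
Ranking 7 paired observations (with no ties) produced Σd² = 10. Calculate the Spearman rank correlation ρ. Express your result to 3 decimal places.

ρ = 1 − 6Σd² / [n(n²−1)] = 1 − 6×10 / (7×48)
  = 1 − 60/336 = 1 − 0.1786 ≈ 0.821

0.821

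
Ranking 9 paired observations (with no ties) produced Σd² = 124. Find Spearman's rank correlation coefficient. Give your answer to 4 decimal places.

-0.0333

ρ = 1 − 6Σd² / [n(n²−1)] = 1 − 6×124 / (9×80)
  = 1 − 744/720 = 1 − 1.03333 ≈ -0.0333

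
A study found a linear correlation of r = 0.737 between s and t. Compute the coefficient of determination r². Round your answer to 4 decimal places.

r² = (0.737)² = 0.5432

0.5432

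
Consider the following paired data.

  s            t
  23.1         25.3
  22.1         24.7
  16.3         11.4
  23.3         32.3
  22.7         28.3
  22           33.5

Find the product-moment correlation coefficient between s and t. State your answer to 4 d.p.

0.8751

n = 6, Σs = 129.5, Σt = 155.5, Σs² = 2829.89, Σt² = 4346.57, Σst = 3448.12
nΣst − ΣsΣt = 20688.72 − 20137.25 = 551.47
nΣs² − (Σs)² = 16979.34 − 16770.25 = 209.09; nΣt² − (Σt)² = 26079.42 − 24180.25 = 1899.17
r = 551.47 / √(209.09 × 1899.17) = 551.47 / 630.1567 ≈ 0.8751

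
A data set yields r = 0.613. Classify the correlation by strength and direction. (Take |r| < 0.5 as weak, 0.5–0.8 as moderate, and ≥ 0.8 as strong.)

moderate positive

r = 0.613 > 0 so the relationship is positive.
|r| = 0.613, which falls in the moderate range.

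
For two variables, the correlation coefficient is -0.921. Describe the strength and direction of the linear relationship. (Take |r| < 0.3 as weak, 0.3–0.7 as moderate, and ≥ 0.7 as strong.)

r = -0.921 < 0 so the relationship is negative.
|r| = 0.921, which falls in the strong range.

strong negative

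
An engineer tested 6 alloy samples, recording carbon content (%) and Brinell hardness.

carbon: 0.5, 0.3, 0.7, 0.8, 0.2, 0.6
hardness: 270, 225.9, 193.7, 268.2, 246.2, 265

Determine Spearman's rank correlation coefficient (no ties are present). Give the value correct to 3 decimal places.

0.143

Rank carbon: 3, 2, 5, 6, 1, 4
Rank hardness: 6, 2, 1, 5, 3, 4
d = rank(carbon) − rank(hardness): -3, 0, 4, 1, -2, 0; Σd² = 30
ρ = 1 − 6Σd² / [n(n²−1)] = 1 − 6×30 / (6×35) = 1 − 180/210 ≈ 0.143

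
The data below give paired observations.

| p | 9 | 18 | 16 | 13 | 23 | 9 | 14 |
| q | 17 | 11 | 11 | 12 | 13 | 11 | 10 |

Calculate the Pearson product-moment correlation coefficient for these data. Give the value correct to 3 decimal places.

-0.251

n = 7, Σp = 102, Σq = 85, Σp² = 1636, Σq² = 1065, Σpq = 1221
nΣpq − ΣpΣq = 8547 − 8670 = -123
nΣp² − (Σp)² = 11452 − 10404 = 1048; nΣq² − (Σq)² = 7455 − 7225 = 230
r = -123 / √(1048 × 230) = -123 / 490.9582 ≈ -0.251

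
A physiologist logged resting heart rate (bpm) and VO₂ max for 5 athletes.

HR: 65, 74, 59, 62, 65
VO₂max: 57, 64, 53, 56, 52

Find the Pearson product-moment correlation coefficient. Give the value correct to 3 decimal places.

n = 5, Σx = 325, Σy = 282, Σx² = 21251, Σy² = 15994, Σxy = 18420
nΣxy − ΣxΣy = 92100 − 91650 = 450
nΣx² − (Σx)² = 106255 − 105625 = 630; nΣy² − (Σy)² = 79970 − 79524 = 446
r = 450 / √(630 × 446) = 450 / 530.0755 ≈ 0.849

0.849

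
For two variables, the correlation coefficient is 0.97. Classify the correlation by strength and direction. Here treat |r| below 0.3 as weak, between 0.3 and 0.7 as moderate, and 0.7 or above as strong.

strong positive

r = 0.97 > 0 so the relationship is positive.
|r| = 0.97, which falls in the strong range.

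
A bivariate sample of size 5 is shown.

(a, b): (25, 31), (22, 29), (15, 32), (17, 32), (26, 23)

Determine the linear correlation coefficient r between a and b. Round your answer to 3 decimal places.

n = 5, Σa = 105, Σb = 147, Σa² = 2299, Σb² = 4379, Σab = 3035
nΣab − ΣaΣb = 15175 − 15435 = -260
nΣa² − (Σa)² = 11495 − 11025 = 470; nΣb² − (Σb)² = 21895 − 21609 = 286
r = -260 / √(470 × 286) = -260 / 366.6333 ≈ -0.709

-0.709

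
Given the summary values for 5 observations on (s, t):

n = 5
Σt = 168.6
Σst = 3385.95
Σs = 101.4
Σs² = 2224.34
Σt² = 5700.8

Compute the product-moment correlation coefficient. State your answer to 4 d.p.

-0.6496

r = (nΣst − ΣsΣt) / √[(nΣs² − (Σs)²)(nΣt² − (Σt)²)]
Numerator: 5×3385.95 − 101.4×168.6 = -166.29
Denominator: √[(11121.7 − 10281.96)(28504 − 28425.96)] = √[839.74 × 78.04] = 255.9947
r = -166.29 / 255.9947 ≈ -0.6496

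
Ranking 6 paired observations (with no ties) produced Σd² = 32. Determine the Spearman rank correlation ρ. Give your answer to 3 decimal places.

0.086

ρ = 1 − 6Σd² / [n(n²−1)] = 1 − 6×32 / (6×35)
  = 1 − 192/210 = 1 − 0.9143 ≈ 0.086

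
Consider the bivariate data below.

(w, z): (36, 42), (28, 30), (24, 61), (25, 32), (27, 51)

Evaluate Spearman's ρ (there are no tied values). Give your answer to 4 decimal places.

Rank w: 5, 4, 1, 2, 3
Rank z: 3, 1, 5, 2, 4
d = rank(w) − rank(z): 2, 3, -4, 0, -1; Σd² = 30
ρ = 1 − 6Σd² / [n(n²−1)] = 1 − 6×30 / (5×24) = 1 − 180/120 ≈ -0.5000

-0.5000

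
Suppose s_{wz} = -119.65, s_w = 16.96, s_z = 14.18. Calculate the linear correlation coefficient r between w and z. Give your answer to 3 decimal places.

-0.498

r = Cov(w,z) / (s_w · s_z) = -119.65 / (16.96 × 14.18)
  = -119.65 / 240.4928 ≈ -0.498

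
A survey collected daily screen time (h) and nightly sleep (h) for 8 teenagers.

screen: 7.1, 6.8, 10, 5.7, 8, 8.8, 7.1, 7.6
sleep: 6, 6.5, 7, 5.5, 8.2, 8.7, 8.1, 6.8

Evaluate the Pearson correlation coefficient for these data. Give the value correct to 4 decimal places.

0.5453

n = 8, Σx = 61.1, Σy = 56.8, Σx² = 478.75, Σy² = 412.28, Σxy = 439.5
nΣxy − ΣxΣy = 3516 − 3470.48 = 45.52
nΣx² − (Σx)² = 3830 − 3733.21 = 96.79; nΣy² − (Σy)² = 3298.24 − 3226.24 = 72
r = 45.52 / √(96.79 × 72) = 45.52 / 83.4798 ≈ 0.5453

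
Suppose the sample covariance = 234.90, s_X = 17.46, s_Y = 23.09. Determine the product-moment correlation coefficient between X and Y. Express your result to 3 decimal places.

r = Cov(X,Y) / (s_X · s_Y) = 234.90 / (17.46 × 23.09)
  = 234.90 / 403.1514 ≈ 0.583

0.583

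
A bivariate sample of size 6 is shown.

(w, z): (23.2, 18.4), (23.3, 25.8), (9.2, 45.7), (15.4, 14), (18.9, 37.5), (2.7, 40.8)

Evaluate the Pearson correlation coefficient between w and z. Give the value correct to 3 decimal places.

-0.631

n = 6, Σw = 92.7, Σz = 182.2, Σw² = 1767.43, Σz² = 6359.58, Σwz = 2482.97
nΣwz − ΣwΣz = 14897.82 − 16889.94 = -1992.12
nΣw² − (Σw)² = 10604.58 − 8593.29 = 2011.29; nΣz² − (Σz)² = 38157.48 − 33196.84 = 4960.64
r = -1992.12 / √(2011.29 × 4960.64) = -1992.12 / 3158.6842 ≈ -0.631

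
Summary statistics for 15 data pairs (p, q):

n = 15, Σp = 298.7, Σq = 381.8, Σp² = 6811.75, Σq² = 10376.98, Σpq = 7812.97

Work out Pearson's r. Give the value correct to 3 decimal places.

r = (nΣpq − ΣpΣq) / √[(nΣp² − (Σp)²)(nΣq² − (Σq)²)]
Numerator: 15×7812.97 − 298.7×381.8 = 3150.89
Denominator: √[(102176.25 − 89221.69)(155654.7 − 145771.24)] = √[12954.56 × 9883.46] = 11315.2939
r = 3150.89 / 11315.2939 ≈ 0.278

0.278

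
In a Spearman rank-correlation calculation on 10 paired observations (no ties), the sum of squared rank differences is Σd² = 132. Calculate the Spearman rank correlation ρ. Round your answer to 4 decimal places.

ρ = 1 − 6Σd² / [n(n²−1)] = 1 − 6×132 / (10×99)
  = 1 − 792/990 = 1 − 0.80000 ≈ 0.2000

0.2000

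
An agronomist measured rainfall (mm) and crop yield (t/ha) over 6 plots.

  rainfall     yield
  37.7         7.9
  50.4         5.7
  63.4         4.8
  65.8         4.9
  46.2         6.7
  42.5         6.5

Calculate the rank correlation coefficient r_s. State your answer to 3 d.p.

-0.886

Rank rainfall: 1, 4, 5, 6, 3, 2
Rank yield: 6, 3, 1, 2, 5, 4
d = rank(rainfall) − rank(yield): -5, 1, 4, 4, -2, -2; Σd² = 66
ρ = 1 − 6Σd² / [n(n²−1)] = 1 − 6×66 / (6×35) = 1 − 396/210 ≈ -0.886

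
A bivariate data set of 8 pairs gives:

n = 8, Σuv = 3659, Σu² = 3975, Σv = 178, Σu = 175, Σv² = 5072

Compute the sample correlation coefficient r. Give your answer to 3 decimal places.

r = (nΣuv − ΣuΣv) / √[(nΣu² − (Σu)²)(nΣv² − (Σv)²)]
Numerator: 8×3659 − 175×178 = -1878
Denominator: √[(31800 − 30625)(40576 − 31684)] = √[1175 × 8892] = 3232.3521
r = -1878 / 3232.3521 ≈ -0.581

-0.581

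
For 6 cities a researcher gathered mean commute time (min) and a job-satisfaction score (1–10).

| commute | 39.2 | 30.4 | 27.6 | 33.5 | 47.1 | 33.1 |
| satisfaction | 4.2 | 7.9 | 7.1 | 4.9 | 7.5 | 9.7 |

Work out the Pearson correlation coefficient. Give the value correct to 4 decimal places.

n = 6, Σx = 210.9, Σy = 41.3, Σx² = 7658.83, Σy² = 304.81, Σxy = 1439.23
nΣxy − ΣxΣy = 8635.38 − 8710.17 = -74.79
nΣx² − (Σx)² = 45952.98 − 44478.81 = 1474.17; nΣy² − (Σy)² = 1828.86 − 1705.69 = 123.17
r = -74.79 / √(1474.17 × 123.17) = -74.79 / 426.1144 ≈ -0.1755

-0.1755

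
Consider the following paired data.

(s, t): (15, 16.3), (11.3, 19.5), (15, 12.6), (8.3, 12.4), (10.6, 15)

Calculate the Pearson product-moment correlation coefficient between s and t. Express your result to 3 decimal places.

0.092

n = 5, Σs = 60.2, Σt = 75.8, Σs² = 758.94, Σt² = 1183.46, Σst = 915.77
nΣst − ΣsΣt = 4578.85 − 4563.16 = 15.69
nΣs² − (Σs)² = 3794.7 − 3624.04 = 170.66; nΣt² − (Σt)² = 5917.3 − 5745.64 = 171.66
r = 15.69 / √(170.66 × 171.66) = 15.69 / 171.1593 ≈ 0.092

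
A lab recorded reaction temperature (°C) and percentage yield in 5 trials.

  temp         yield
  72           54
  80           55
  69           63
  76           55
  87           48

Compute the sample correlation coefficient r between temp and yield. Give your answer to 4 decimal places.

-0.8569

n = 5, Σx = 384, Σy = 275, Σx² = 29690, Σy² = 15239, Σxy = 20991
nΣxy − ΣxΣy = 104955 − 105600 = -645
nΣx² − (Σx)² = 148450 − 147456 = 994; nΣy² − (Σy)² = 76195 − 75625 = 570
r = -645 / √(994 × 570) = -645 / 752.7151 ≈ -0.8569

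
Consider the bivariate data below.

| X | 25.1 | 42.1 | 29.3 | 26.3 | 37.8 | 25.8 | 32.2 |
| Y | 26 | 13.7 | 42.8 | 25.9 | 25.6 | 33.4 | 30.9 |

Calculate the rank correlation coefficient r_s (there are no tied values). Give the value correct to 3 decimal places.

Rank X: 1, 7, 4, 3, 6, 2, 5
Rank Y: 4, 1, 7, 3, 2, 6, 5
d = rank(X) − rank(Y): -3, 6, -3, 0, 4, -4, 0; Σd² = 86
ρ = 1 − 6Σd² / [n(n²−1)] = 1 − 6×86 / (7×48) = 1 − 516/336 ≈ -0.536

-0.536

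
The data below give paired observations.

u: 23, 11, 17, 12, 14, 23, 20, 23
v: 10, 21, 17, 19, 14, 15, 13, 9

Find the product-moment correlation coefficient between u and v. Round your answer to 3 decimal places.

-0.831

n = 8, Σu = 143, Σv = 118, Σu² = 2737, Σv² = 1862, Σuv = 1986
nΣuv − ΣuΣv = 15888 − 16874 = -986
nΣu² − (Σu)² = 21896 − 20449 = 1447; nΣv² − (Σv)² = 14896 − 13924 = 972
r = -986 / √(1447 × 972) = -986 / 1185.9528 ≈ -0.831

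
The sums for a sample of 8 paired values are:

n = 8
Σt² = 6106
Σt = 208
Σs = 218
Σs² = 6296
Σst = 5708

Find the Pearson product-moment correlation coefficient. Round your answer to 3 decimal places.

r = (nΣst − ΣsΣt) / √[(nΣs² − (Σs)²)(nΣt² − (Σt)²)]
Numerator: 8×5708 − 218×208 = 320
Denominator: √[(50368 − 47524)(48848 − 43264)] = √[2844 × 5584] = 3985.0842
r = 320 / 3985.0842 ≈ 0.080

0.080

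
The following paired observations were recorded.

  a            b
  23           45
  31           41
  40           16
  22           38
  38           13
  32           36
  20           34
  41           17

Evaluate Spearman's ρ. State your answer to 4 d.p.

Rank a: 3, 4, 7, 2, 6, 5, 1, 8
Rank b: 8, 7, 2, 6, 1, 5, 4, 3
d = rank(a) − rank(b): -5, -3, 5, -4, 5, 0, -3, 5; Σd² = 134
ρ = 1 − 6Σd² / [n(n²−1)] = 1 − 6×134 / (8×63) = 1 − 804/504 ≈ -0.5952

-0.5952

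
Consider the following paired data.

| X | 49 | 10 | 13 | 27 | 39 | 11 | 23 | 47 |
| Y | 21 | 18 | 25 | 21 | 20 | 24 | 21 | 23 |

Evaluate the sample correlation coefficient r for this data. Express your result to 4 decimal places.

n = 8, ΣX = 219, ΣY = 173, ΣX² = 7779, ΣY² = 3777, ΣXY = 4709
nΣXY − ΣXΣY = 37672 − 37887 = -215
nΣX² − (ΣX)² = 62232 − 47961 = 14271; nΣY² − (ΣY)² = 30216 − 29929 = 287
r = -215 / √(14271 × 287) = -215 / 2023.8026 ≈ -0.1062

-0.1062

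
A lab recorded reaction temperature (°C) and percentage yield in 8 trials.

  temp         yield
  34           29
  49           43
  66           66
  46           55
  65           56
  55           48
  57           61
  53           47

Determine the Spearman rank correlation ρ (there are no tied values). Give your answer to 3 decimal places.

0.833

Rank temp: 1, 3, 8, 2, 7, 5, 6, 4
Rank yield: 1, 2, 8, 5, 6, 4, 7, 3
d = rank(temp) − rank(yield): 0, 1, 0, -3, 1, 1, -1, 1; Σd² = 14
ρ = 1 − 6Σd² / [n(n²−1)] = 1 − 6×14 / (8×63) = 1 − 84/504 ≈ 0.833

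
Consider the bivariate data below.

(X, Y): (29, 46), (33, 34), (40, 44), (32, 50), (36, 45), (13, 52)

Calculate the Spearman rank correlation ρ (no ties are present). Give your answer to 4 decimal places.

Rank X: 2, 4, 6, 3, 5, 1
Rank Y: 4, 1, 2, 5, 3, 6
d = rank(X) − rank(Y): -2, 3, 4, -2, 2, -5; Σd² = 62
ρ = 1 − 6Σd² / [n(n²−1)] = 1 − 6×62 / (6×35) = 1 − 372/210 ≈ -0.7714

-0.7714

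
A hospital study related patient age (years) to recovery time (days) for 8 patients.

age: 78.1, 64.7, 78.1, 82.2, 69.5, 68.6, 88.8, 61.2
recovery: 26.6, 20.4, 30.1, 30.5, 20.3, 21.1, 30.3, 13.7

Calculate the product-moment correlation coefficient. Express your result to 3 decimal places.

n = 8, Σx = 591.2, Σy = 193, Σx² = 44309.24, Σy² = 4923.06, Σxy = 14642.64
nΣxy − ΣxΣy = 117141.12 − 114101.6 = 3039.52
nΣx² − (Σx)² = 354473.92 − 349517.44 = 4956.48; nΣy² − (Σy)² = 39384.48 − 37249 = 2135.48
r = 3039.52 / √(4956.48 × 2135.48) = 3039.52 / 3253.3773 ≈ 0.934

0.934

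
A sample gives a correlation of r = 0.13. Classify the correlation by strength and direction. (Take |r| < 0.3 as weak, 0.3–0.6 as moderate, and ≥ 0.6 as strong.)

r = 0.13 > 0 so the relationship is positive.
|r| = 0.13, which falls in the weak range.

weak positive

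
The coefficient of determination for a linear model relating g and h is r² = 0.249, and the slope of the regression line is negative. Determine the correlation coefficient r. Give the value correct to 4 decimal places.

-0.4990

|r| = √0.249 = 0.4990
The association is negative, so r = −0.4990.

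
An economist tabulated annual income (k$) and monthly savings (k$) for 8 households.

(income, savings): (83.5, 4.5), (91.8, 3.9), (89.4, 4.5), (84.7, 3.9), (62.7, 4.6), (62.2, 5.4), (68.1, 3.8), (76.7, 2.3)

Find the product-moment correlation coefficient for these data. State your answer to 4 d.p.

n = 8, Σx = 619.1, Σy = 32.9, Σx² = 48886.57, Σy² = 140.97, Σxy = 2525.89
nΣxy − ΣxΣy = 20207.12 − 20368.39 = -161.27
nΣx² − (Σx)² = 391092.56 − 383284.81 = 7807.75; nΣy² − (Σy)² = 1127.76 − 1082.41 = 45.35
r = -161.27 / √(7807.75 × 45.35) = -161.27 / 595.0474 ≈ -0.2710

-0.2710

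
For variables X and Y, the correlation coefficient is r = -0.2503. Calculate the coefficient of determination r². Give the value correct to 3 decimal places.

0.063

r² = (-0.2503)² = 0.063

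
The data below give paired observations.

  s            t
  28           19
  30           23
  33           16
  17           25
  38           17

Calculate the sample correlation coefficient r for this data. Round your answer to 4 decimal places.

-0.8202

n = 5, Σs = 146, Σt = 100, Σs² = 4506, Σt² = 2060, Σst = 2821
nΣst − ΣsΣt = 14105 − 14600 = -495
nΣs² − (Σs)² = 22530 − 21316 = 1214; nΣt² − (Σt)² = 10300 − 10000 = 300
r = -495 / √(1214 × 300) = -495 / 603.4899 ≈ -0.8202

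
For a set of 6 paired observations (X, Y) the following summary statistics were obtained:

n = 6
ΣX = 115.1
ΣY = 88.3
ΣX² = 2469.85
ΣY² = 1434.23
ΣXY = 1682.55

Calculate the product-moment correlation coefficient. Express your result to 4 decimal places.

r = (nΣXY − ΣXΣY) / √[(nΣX² − (ΣX)²)(nΣY² − (ΣY)²)]
Numerator: 6×1682.55 − 115.1×88.3 = -68.03
Denominator: √[(14819.1 − 13248.01)(8605.38 − 7796.89)] = √[1571.09 × 808.49] = 1127.0362
r = -68.03 / 1127.0362 ≈ -0.0604

-0.0604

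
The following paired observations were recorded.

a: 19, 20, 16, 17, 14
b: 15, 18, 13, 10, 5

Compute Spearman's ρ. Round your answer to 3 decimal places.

0.900

Rank a: 4, 5, 2, 3, 1
Rank b: 4, 5, 3, 2, 1
d = rank(a) − rank(b): 0, 0, -1, 1, 0; Σd² = 2
ρ = 1 − 6Σd² / [n(n²−1)] = 1 − 6×2 / (5×24) = 1 − 12/120 ≈ 0.900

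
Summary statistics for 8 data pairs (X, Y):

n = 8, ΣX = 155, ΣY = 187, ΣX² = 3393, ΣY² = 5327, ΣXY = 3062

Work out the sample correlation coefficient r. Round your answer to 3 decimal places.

r = (nΣXY − ΣXΣY) / √[(nΣX² − (ΣX)²)(nΣY² − (ΣY)²)]
Numerator: 8×3062 − 155×187 = -4489
Denominator: √[(27144 − 24025)(42616 − 34969)] = √[3119 × 7647] = 4883.7478
r = -4489 / 4883.7478 ≈ -0.919

-0.919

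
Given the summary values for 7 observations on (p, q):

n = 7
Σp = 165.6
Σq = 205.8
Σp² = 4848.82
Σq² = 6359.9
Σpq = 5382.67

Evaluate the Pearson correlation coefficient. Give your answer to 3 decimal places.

r = (nΣpq − ΣpΣq) / √[(nΣp² − (Σp)²)(nΣq² − (Σq)²)]
Numerator: 7×5382.67 − 165.6×205.8 = 3598.21
Denominator: √[(33941.74 − 27423.36)(44519.3 − 42353.64)] = √[6518.38 × 2165.66] = 3757.2057
r = 3598.21 / 3757.2057 ≈ 0.958

0.958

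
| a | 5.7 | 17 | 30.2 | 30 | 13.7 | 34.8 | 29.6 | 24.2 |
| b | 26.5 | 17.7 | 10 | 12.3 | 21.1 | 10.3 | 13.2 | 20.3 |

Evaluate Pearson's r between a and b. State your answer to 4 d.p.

n = 8, Σa = 185.2, Σb = 131.4, Σa² = 4994.06, Σb² = 2404.46, Σab = 2652.44
nΣab − ΣaΣb = 21219.52 − 24335.28 = -3115.76
nΣa² − (Σa)² = 39952.48 − 34299.04 = 5653.44; nΣb² − (Σb)² = 19235.68 − 17265.96 = 1969.72
r = -3115.76 / √(5653.44 × 1969.72) = -3115.76 / 3337.0187 ≈ -0.9337

-0.9337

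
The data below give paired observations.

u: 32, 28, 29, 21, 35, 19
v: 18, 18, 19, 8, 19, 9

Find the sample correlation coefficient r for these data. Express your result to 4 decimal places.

n = 6, Σu = 164, Σv = 91, Σu² = 4676, Σv² = 1515, Σuv = 2635
nΣuv − ΣuΣv = 15810 − 14924 = 886
nΣu² − (Σu)² = 28056 − 26896 = 1160; nΣv² − (Σv)² = 9090 − 8281 = 809
r = 886 / √(1160 × 809) = 886 / 968.7311 ≈ 0.9146

0.9146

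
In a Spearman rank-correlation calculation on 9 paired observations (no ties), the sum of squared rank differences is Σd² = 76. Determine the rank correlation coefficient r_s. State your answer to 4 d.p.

0.3667

ρ = 1 − 6Σd² / [n(n²−1)] = 1 − 6×76 / (9×80)
  = 1 − 456/720 = 1 − 0.63333 ≈ 0.3667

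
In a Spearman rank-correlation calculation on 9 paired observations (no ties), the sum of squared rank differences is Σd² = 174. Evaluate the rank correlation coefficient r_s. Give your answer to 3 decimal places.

ρ = 1 − 6Σd² / [n(n²−1)] = 1 − 6×174 / (9×80)
  = 1 − 1044/720 = 1 − 1.4500 ≈ -0.450

-0.450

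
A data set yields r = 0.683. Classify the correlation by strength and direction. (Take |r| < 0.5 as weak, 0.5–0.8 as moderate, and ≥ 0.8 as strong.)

moderate positive

r = 0.683 > 0 so the relationship is positive.
|r| = 0.683, which falls in the moderate range.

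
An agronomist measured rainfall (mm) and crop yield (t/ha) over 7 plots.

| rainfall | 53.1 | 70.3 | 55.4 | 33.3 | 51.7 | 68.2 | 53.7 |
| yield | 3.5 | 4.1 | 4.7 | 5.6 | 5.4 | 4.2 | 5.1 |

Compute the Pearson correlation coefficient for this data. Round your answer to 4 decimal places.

n = 7, Σx = 385.7, Σy = 32.6, Σx² = 22147.57, Σy² = 155.32, Σxy = 1760.43
nΣxy − ΣxΣy = 12323.01 − 12573.82 = -250.81
nΣx² − (Σx)² = 155032.99 − 148764.49 = 6268.5; nΣy² − (Σy)² = 1087.24 − 1062.76 = 24.48
r = -250.81 / √(6268.5 × 24.48) = -250.81 / 391.7306 ≈ -0.6403

-0.6403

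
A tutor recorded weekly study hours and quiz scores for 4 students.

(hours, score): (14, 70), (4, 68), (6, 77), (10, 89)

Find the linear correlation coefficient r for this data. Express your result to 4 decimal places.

0.1585

n = 4, Σx = 34, Σy = 304, Σx² = 348, Σy² = 23374, Σxy = 2604
nΣxy − ΣxΣy = 10416 − 10336 = 80
nΣx² − (Σx)² = 1392 − 1156 = 236; nΣy² − (Σy)² = 93496 − 92416 = 1080
r = 80 / √(236 × 1080) = 80 / 504.8564 ≈ 0.1585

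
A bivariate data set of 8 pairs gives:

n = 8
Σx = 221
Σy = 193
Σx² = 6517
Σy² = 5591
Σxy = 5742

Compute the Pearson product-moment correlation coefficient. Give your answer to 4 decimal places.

r = (nΣxy − ΣxΣy) / √[(nΣx² − (Σx)²)(nΣy² − (Σy)²)]
Numerator: 8×5742 − 221×193 = 3283
Denominator: √[(52136 − 48841)(44728 − 37249)] = √[3295 × 7479] = 4964.2024
r = 3283 / 4964.2024 ≈ 0.6613

0.6613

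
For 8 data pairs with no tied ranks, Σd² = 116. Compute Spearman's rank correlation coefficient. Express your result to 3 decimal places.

-0.381

ρ = 1 − 6Σd² / [n(n²−1)] = 1 − 6×116 / (8×63)
  = 1 − 696/504 = 1 − 1.3810 ≈ -0.381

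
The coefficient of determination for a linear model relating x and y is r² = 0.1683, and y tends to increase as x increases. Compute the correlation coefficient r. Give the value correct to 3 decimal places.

|r| = √0.1683 = 0.410
The association is positive, so r = 0.410.

0.410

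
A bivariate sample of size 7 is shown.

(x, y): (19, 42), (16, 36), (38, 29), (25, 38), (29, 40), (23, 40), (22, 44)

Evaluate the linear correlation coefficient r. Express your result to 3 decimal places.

n = 7, Σx = 172, Σy = 269, Σx² = 4540, Σy² = 10481, Σxy = 6474
nΣxy − ΣxΣy = 45318 − 46268 = -950
nΣx² − (Σx)² = 31780 − 29584 = 2196; nΣy² − (Σy)² = 73367 − 72361 = 1006
r = -950 / √(2196 × 1006) = -950 / 1486.3297 ≈ -0.639

-0.639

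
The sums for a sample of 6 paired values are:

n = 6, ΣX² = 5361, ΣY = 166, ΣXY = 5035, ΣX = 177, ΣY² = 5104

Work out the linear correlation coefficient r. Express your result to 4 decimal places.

0.5167

r = (nΣXY − ΣXΣY) / √[(nΣX² − (ΣX)²)(nΣY² − (ΣY)²)]
Numerator: 6×5035 − 177×166 = 828
Denominator: √[(32166 − 31329)(30624 − 27556)] = √[837 × 3068] = 1602.4718
r = 828 / 1602.4718 ≈ 0.5167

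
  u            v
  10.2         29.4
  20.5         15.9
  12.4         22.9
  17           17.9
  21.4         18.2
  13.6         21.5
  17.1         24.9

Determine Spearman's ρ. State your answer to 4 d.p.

-0.6429

Rank u: 1, 6, 2, 4, 7, 3, 5
Rank v: 7, 1, 5, 2, 3, 4, 6
d = rank(u) − rank(v): -6, 5, -3, 2, 4, -1, -1; Σd² = 92
ρ = 1 − 6Σd² / [n(n²−1)] = 1 − 6×92 / (7×48) = 1 − 552/336 ≈ -0.6429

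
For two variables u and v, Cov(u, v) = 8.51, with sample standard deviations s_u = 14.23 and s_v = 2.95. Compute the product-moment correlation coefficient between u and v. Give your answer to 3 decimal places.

0.203

r = Cov(u,v) / (s_u · s_v) = 8.51 / (14.23 × 2.95)
  = 8.51 / 41.9785 ≈ 0.203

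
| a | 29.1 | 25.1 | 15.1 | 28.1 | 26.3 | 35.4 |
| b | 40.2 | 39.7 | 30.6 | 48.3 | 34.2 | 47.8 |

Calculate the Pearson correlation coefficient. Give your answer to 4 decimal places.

0.8147

n = 6, Σa = 159.1, Σb = 240.8, Σa² = 4439.29, Σb² = 9915.86, Σab = 6577.16
nΣab − ΣaΣb = 39462.96 − 38311.28 = 1151.68
nΣa² − (Σa)² = 26635.74 − 25312.81 = 1322.93; nΣb² − (Σb)² = 59495.16 − 57984.64 = 1510.52
r = 1151.68 / √(1322.93 × 1510.52) = 1151.68 / 1413.6167 ≈ 0.8147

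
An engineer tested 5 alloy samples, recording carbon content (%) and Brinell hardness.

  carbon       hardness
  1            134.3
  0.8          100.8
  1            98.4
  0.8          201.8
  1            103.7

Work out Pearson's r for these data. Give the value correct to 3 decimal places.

n = 5, Σx = 4.6, Σy = 639, Σx² = 4.28, Σy² = 89356.62, Σxy = 578.48
nΣxy − ΣxΣy = 2892.4 − 2939.4 = -47
nΣx² − (Σx)² = 21.4 − 21.16 = 0.24; nΣy² − (Σy)² = 446783.1 − 408321 = 38462.1
r = -47 / √(0.24 × 38462.1) = -47 / 96.0776 ≈ -0.489

-0.489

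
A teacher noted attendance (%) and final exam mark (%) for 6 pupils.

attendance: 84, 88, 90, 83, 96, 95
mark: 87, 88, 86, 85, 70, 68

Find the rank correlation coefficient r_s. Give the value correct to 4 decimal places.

-0.5429

Rank attendance: 2, 3, 4, 1, 6, 5
Rank mark: 5, 6, 4, 3, 2, 1
d = rank(attendance) − rank(mark): -3, -3, 0, -2, 4, 4; Σd² = 54
ρ = 1 − 6Σd² / [n(n²−1)] = 1 − 6×54 / (6×35) = 1 − 324/210 ≈ -0.5429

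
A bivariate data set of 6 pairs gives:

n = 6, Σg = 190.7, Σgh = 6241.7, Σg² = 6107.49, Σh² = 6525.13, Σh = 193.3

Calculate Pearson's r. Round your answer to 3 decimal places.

r = (nΣgh − ΣgΣh) / √[(nΣg² − (Σg)²)(nΣh² − (Σh)²)]
Numerator: 6×6241.7 − 190.7×193.3 = 587.89
Denominator: √[(36644.94 − 36366.49)(39150.78 − 37364.89)] = √[278.45 × 1785.89] = 705.1816
r = 587.89 / 705.1816 ≈ 0.834

0.834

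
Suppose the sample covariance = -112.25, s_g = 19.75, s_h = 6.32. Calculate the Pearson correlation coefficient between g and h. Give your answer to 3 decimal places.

-0.899

r = Cov(g,h) / (s_g · s_h) = -112.25 / (19.75 × 6.32)
  = -112.25 / 124.8200 ≈ -0.899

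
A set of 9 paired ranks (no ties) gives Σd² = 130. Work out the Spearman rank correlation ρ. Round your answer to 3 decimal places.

ρ = 1 − 6Σd² / [n(n²−1)] = 1 − 6×130 / (9×80)
  = 1 − 780/720 = 1 − 1.0833 ≈ -0.083

-0.083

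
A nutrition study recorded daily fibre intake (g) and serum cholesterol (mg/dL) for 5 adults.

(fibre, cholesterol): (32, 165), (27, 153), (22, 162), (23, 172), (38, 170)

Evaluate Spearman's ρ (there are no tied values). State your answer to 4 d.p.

Rank fibre: 4, 3, 1, 2, 5
Rank cholesterol: 3, 1, 2, 5, 4
d = rank(fibre) − rank(cholesterol): 1, 2, -1, -3, 1; Σd² = 16
ρ = 1 − 6Σd² / [n(n²−1)] = 1 − 6×16 / (5×24) = 1 − 96/120 ≈ 0.2000

0.2000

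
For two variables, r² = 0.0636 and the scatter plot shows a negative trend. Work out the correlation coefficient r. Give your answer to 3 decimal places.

|r| = √0.0636 = 0.252
The association is negative, so r = −0.252.

-0.252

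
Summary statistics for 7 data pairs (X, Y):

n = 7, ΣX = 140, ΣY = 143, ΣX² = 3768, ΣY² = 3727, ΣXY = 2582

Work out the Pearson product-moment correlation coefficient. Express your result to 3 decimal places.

-0.315

r = (nΣXY − ΣXΣY) / √[(nΣX² − (ΣX)²)(nΣY² − (ΣY)²)]
Numerator: 7×2582 − 140×143 = -1946
Denominator: √[(26376 − 19600)(26089 − 20449)] = √[6776 × 5640] = 6181.9609
r = -1946 / 6181.9609 ≈ -0.315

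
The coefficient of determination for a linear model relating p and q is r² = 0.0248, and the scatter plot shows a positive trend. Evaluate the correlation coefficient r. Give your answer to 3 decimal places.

0.157

|r| = √0.0248 = 0.157
The association is positive, so r = 0.157.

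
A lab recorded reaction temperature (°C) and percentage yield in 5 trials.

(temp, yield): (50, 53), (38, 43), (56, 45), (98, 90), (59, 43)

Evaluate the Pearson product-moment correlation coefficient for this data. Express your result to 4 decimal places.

0.9164

n = 5, Σx = 301, Σy = 274, Σx² = 20165, Σy² = 16632, Σxy = 18161
nΣxy − ΣxΣy = 90805 − 82474 = 8331
nΣx² − (Σx)² = 100825 − 90601 = 10224; nΣy² − (Σy)² = 83160 − 75076 = 8084
r = 8331 / √(10224 × 8084) = 8331 / 9091.2494 ≈ 0.9164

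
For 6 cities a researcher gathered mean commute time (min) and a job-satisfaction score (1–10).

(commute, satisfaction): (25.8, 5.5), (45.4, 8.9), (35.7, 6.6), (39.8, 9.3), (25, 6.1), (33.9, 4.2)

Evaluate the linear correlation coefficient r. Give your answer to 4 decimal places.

0.7049

n = 6, Σx = 205.6, Σy = 40.6, Σx² = 7359.54, Σy² = 294.36, Σxy = 1446.6
nΣxy − ΣxΣy = 8679.6 − 8347.36 = 332.24
nΣx² − (Σx)² = 44157.24 − 42271.36 = 1885.88; nΣy² − (Σy)² = 1766.16 − 1648.36 = 117.8
r = 332.24 / √(1885.88 × 117.8) = 332.24 / 471.3350 ≈ 0.7049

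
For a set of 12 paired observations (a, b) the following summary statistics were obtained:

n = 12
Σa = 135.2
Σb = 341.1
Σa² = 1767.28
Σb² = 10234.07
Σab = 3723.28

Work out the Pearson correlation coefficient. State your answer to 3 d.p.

-0.330

r = (nΣab − ΣaΣb) / √[(nΣa² − (Σa)²)(nΣb² − (Σb)²)]
Numerator: 12×3723.28 − 135.2×341.1 = -1437.36
Denominator: √[(21207.36 − 18279.04)(122808.84 − 116349.21)] = √[2928.32 × 6459.63] = 4349.2371
r = -1437.36 / 4349.2371 ≈ -0.330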